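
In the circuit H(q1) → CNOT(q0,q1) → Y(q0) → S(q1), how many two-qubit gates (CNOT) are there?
1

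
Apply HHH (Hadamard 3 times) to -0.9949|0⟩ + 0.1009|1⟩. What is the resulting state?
-0.6322|0⟩ - 0.7748|1⟩

H² = I, so H^3 = H: a single Hadamard. With (a, b) = (-0.9949, 0.1009), H gives ((a + b)/√2, (a − b)/√2) = (-0.6322, -0.7748).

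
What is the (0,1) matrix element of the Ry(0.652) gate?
-0.3203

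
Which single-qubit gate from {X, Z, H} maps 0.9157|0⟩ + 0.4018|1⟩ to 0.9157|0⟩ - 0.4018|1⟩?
Z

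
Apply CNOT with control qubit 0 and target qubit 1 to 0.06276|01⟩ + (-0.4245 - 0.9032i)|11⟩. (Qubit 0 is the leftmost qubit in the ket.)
0.06276|01⟩ + (-0.4245 - 0.9032i)|10⟩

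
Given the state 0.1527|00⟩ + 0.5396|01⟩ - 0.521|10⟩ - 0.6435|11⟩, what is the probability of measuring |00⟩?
0.02332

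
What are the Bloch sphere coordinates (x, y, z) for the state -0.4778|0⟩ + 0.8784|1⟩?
(-0.8394, 0, -0.5433)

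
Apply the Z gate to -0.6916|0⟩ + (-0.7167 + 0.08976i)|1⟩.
-0.6916|0⟩ + (0.7167 - 0.08976i)|1⟩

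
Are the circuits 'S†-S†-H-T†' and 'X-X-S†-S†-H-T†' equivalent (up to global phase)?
Yes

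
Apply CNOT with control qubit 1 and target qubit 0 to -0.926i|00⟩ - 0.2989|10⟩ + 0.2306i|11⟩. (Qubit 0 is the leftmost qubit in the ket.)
-0.926i|00⟩ + 0.2306i|01⟩ - 0.2989|10⟩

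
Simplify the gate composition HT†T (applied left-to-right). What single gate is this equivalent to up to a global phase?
H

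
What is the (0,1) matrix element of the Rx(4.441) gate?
-0.7963i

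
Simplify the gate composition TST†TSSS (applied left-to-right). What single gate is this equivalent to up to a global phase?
T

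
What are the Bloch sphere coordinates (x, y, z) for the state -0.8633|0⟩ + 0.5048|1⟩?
(-0.8716, 0, 0.4905)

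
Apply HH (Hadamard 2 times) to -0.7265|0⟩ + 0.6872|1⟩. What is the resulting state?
-0.7265|0⟩ + 0.6872|1⟩

H² = I, so an even number of Hadamards cancels: H^2 = I and the state is unchanged.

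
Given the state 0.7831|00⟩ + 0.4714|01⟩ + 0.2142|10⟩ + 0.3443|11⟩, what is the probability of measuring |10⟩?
0.04588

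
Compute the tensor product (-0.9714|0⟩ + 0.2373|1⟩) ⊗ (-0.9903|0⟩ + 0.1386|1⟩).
0.962|00⟩ - 0.1346|01⟩ - 0.235|10⟩ + 0.03289|11⟩

amp(|b₁b₂…⟩) = product of the factor amplitudes for bits b₁, b₂, …; only kets whose every factor amplitude is nonzero survive.
|00⟩: (-0.9714)(-0.9903) = 0.962
|01⟩: (-0.9714)(0.1386) = -0.1346
|10⟩: (0.2373)(-0.9903) = -0.235
|11⟩: (0.2373)(0.1386) = 0.03289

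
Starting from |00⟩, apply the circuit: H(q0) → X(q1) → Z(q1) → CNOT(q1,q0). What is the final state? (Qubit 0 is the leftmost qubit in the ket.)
-1/√2|01⟩ - 1/√2|11⟩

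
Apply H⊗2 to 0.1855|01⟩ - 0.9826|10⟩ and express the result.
-0.3986|00⟩ - 0.5841|01⟩ + 0.5841|10⟩ + 0.3986|11⟩

H⊗2 gives amp(|y⟩) = (1/2) Σ_x (−1)^(x·y) amp(|x⟩), where x·y is the number of positions in which both x and y have a 1.
|00⟩: (0.1855 - 0.9826)/2 = -0.3986
|01⟩: (-0.1855 - 0.9826)/2 = -0.5841
|10⟩: (0.1855 + 0.9826)/2 = 0.5841
|11⟩: (-0.1855 + 0.9826)/2 = 0.3986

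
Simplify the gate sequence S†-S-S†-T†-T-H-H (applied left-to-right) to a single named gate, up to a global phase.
S†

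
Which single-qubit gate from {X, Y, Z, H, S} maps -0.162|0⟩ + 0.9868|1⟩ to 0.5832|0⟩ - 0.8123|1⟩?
H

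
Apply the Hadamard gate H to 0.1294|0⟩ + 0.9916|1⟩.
0.7927|0⟩ - 0.6097|1⟩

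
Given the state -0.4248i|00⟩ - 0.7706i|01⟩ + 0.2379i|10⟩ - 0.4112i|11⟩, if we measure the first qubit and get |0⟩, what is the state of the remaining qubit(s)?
-0.4828i|0⟩ - 0.8758i|1⟩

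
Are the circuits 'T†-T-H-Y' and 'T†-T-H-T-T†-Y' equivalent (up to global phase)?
Yes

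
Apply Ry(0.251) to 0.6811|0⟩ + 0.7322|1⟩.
0.5841|0⟩ + 0.8117|1⟩

Ry(0.251) = [[cos(θ/2), −sin(θ/2)], [sin(θ/2), cos(θ/2)]]; θ = 0.251, cos(θ/2) ≈ 0.992135, sin(θ/2) ≈ 0.125171.
With a = amp(|0⟩) = 0.6811 and b = amp(|1⟩) = 0.7322:
new amp(|0⟩) = (0.992135)·a + (-0.125171)·b = 0.5841
new amp(|1⟩) = (0.125171)·a + (0.992135)·b = 0.8117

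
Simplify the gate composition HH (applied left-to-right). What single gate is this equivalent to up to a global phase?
I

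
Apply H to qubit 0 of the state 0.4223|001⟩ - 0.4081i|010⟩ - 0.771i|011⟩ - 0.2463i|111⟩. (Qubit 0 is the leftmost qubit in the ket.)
0.2986|001⟩ - 0.2886i|010⟩ - 0.7193i|011⟩ + 0.2986|101⟩ - 0.2886i|110⟩ - 0.371i|111⟩

H on qubit 0 mixes each pair of kets that differ only in qubit 0: amplitudes (a, b) of (|…0…⟩, |…1…⟩) become ((a + b)/√2, (a − b)/√2). Kets absent from the input have amplitude 0.
(|001⟩, |101⟩): (a, b) = (0.4223, 0) → (0.2986, 0.2986)
(|010⟩, |110⟩): (a, b) = (-0.4081i, 0) → (-0.2886i, -0.2886i)
(|011⟩, |111⟩): (a, b) = (-0.771i, -0.2463i) → (-0.7193i, -0.371i)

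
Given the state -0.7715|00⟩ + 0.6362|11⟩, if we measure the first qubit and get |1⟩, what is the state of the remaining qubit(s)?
|1⟩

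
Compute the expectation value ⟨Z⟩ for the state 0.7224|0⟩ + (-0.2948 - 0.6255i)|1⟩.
0.0437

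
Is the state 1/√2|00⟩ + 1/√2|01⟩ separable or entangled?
Separable

Writing the state as a|00⟩ + b|01⟩ + c|10⟩ + d|11⟩, it is a product state iff ad − bc = 0.
Here (a, b, c, d) = (1/√2, 1/√2, 0, 0): ad − bc = (1/√2)(0) − (1/√2)(0) = 0, so the state is separable.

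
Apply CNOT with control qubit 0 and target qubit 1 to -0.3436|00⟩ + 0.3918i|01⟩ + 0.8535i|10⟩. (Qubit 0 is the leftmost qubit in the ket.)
-0.3436|00⟩ + 0.3918i|01⟩ + 0.8535i|11⟩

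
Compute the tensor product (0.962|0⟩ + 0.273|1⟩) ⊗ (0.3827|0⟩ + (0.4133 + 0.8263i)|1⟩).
0.3682|00⟩ + (0.3976 + 0.7949i)|01⟩ + 0.1045|10⟩ + (0.1128 + 0.2256i)|11⟩

amp(|b₁b₂…⟩) = product of the factor amplitudes for bits b₁, b₂, …; only kets whose every factor amplitude is nonzero survive.
|00⟩: (0.962)(0.3827) = 0.3682
|01⟩: (0.962)(0.4133 + 0.8263i) = (0.3976 + 0.7949i)
|10⟩: (0.273)(0.3827) = 0.1045
|11⟩: (0.273)(0.4133 + 0.8263i) = (0.1128 + 0.2256i)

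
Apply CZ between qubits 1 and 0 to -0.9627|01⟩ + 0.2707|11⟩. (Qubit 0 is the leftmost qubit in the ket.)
-0.9627|01⟩ - 0.2707|11⟩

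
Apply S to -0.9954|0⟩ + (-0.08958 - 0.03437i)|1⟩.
-0.9954|0⟩ + (0.03437 - 0.08958i)|1⟩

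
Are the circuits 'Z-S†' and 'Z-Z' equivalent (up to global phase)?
No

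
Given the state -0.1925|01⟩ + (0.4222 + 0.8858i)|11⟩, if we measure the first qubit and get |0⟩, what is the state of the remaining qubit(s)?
-|1⟩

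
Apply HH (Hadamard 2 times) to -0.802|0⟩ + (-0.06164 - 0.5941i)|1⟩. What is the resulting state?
-0.802|0⟩ + (-0.06164 - 0.5941i)|1⟩

H² = I, so an even number of Hadamards cancels: H^2 = I and the state is unchanged.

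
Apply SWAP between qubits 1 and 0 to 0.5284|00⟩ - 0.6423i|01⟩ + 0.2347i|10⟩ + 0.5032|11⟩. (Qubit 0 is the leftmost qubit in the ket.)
0.5284|00⟩ + 0.2347i|01⟩ - 0.6423i|10⟩ + 0.5032|11⟩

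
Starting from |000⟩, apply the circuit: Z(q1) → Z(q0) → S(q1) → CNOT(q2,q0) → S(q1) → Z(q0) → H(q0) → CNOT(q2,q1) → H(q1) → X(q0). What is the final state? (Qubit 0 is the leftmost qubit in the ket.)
1/2|000⟩ + 1/2|010⟩ + 1/2|100⟩ + 1/2|110⟩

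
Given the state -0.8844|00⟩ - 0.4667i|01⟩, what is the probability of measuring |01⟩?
0.2178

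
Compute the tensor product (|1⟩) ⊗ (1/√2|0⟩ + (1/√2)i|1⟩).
1/√2|10⟩ + (1/√2)i|11⟩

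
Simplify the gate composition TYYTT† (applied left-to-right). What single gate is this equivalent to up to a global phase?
T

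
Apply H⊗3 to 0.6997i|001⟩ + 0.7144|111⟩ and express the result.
(0.2526 + 0.2474i)|000⟩ + (-0.2526 - 0.2474i)|001⟩ + (-0.2526 + 0.2474i)|010⟩ + (0.2526 - 0.2474i)|011⟩ + (-0.2526 + 0.2474i)|100⟩ + (0.2526 - 0.2474i)|101⟩ + (0.2526 + 0.2474i)|110⟩ + (-0.2526 - 0.2474i)|111⟩

H⊗3 gives amp(|y⟩) = (1/2√2) Σ_x (−1)^(x·y) amp(|x⟩), where x·y is the number of positions in which both x and y have a 1.
|000⟩: (0.6997i + 0.7144)/(2√2) = (0.2526 + 0.2474i)
|001⟩: (-0.6997i - 0.7144)/(2√2) = (-0.2526 - 0.2474i)
|010⟩: (0.6997i - 0.7144)/(2√2) = (-0.2526 + 0.2474i)
|011⟩: (-0.6997i + 0.7144)/(2√2) = (0.2526 - 0.2474i)
|100⟩: (0.6997i - 0.7144)/(2√2) = (-0.2526 + 0.2474i)
|101⟩: (-0.6997i + 0.7144)/(2√2) = (0.2526 - 0.2474i)
|110⟩: (0.6997i + 0.7144)/(2√2) = (0.2526 + 0.2474i)
|111⟩: (-0.6997i - 0.7144)/(2√2) = (-0.2526 - 0.2474i)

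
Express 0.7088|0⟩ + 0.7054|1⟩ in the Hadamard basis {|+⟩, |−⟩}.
|+⟩ + 0.002404|−⟩

With |ψ⟩ = α|0⟩ + β|1⟩, the Hadamard-basis coefficients are ⟨+|ψ⟩ = (α + β)/√2 and ⟨−|ψ⟩ = (α − β)/√2.
Here α = 0.7088, β = 0.7054: (α + β)/√2 = 1, (α − β)/√2 = 0.002404.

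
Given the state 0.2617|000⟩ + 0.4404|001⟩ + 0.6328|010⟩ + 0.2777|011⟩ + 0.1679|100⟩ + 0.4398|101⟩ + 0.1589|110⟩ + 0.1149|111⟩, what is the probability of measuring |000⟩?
0.06849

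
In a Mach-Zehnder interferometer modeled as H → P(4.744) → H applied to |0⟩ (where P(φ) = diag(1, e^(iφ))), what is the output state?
(0.5158 - 0.4998i)|0⟩ + (0.4842 + 0.4998i)|1⟩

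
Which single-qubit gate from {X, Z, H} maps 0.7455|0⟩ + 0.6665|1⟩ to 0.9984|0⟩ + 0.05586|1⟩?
H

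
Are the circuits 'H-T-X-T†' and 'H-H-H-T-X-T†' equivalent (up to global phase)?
Yes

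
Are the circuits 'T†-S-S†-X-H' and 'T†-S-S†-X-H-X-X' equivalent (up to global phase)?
Yes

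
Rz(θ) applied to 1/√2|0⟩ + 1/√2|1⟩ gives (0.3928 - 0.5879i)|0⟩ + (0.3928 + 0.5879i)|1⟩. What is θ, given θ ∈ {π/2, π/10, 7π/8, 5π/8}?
5π/8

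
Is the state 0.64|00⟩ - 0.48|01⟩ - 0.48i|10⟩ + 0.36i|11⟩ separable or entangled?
Separable

Writing the state as a|00⟩ + b|01⟩ + c|10⟩ + d|11⟩, it is a product state iff ad − bc = 0.
Here (a, b, c, d) = (0.64, -0.48, -0.48i, 0.36i): ad − bc = (0.64)(0.36i) − (-0.48)(-0.48i) = 0, so the state is separable.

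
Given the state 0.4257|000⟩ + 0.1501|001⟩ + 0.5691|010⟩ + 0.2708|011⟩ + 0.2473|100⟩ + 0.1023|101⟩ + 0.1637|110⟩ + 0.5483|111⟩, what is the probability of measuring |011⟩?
0.07333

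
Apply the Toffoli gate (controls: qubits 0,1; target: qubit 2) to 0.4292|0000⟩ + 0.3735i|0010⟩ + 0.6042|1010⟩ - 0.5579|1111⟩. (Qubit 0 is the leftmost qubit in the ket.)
0.4292|0000⟩ + 0.3735i|0010⟩ + 0.6042|1010⟩ - 0.5579|1101⟩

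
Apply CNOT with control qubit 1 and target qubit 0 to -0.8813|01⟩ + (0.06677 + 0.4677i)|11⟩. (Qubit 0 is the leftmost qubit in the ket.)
(0.06677 + 0.4677i)|01⟩ - 0.8813|11⟩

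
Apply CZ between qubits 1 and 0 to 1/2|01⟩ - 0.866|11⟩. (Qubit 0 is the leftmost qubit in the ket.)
1/2|01⟩ + 0.866|11⟩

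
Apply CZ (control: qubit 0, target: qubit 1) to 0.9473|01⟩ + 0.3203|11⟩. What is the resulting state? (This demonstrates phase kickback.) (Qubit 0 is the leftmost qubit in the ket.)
0.9473|01⟩ - 0.3203|11⟩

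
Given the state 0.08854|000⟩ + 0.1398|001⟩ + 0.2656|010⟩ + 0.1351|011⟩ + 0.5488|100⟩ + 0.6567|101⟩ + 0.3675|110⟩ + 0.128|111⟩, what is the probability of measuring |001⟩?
0.01954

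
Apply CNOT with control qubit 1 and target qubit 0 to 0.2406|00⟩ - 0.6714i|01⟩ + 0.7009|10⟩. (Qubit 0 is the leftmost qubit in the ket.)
0.2406|00⟩ + 0.7009|10⟩ - 0.6714i|11⟩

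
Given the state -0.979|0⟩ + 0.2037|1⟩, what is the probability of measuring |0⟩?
0.9584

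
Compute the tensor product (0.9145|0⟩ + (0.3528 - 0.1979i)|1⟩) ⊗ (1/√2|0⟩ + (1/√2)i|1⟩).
0.6466|00⟩ + 0.6466i|01⟩ + (0.2495 - 0.1399i)|10⟩ + (0.1399 + 0.2495i)|11⟩

amp(|b₁b₂…⟩) = product of the factor amplitudes for bits b₁, b₂, …; only kets whose every factor amplitude is nonzero survive.
|00⟩: (0.9145)(1/√2) = 0.6466
|01⟩: (0.9145)((1/√2)i) = 0.6466i
|10⟩: (0.3528 - 0.1979i)(1/√2) = (0.2495 - 0.1399i)
|11⟩: (0.3528 - 0.1979i)((1/√2)i) = (0.1399 + 0.2495i)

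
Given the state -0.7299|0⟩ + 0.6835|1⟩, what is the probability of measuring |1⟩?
0.4672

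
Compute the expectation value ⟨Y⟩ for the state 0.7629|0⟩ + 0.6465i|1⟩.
0.9864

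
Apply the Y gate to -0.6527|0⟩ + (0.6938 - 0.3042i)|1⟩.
(-0.3042 - 0.6938i)|0⟩ - 0.6527i|1⟩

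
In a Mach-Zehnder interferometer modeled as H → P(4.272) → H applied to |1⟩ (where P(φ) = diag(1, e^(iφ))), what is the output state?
(0.7131 + 0.4523i)|0⟩ + (0.2869 - 0.4523i)|1⟩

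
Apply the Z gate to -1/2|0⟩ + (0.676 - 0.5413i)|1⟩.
-1/2|0⟩ + (-0.676 + 0.5413i)|1⟩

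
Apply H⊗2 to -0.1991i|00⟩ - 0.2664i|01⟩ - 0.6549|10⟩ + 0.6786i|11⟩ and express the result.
(-0.3275 + 0.1066i)|00⟩ + (-0.3275 - 0.3057i)|01⟩ + (0.3275 - 0.5721i)|10⟩ + (0.3275 + 0.373i)|11⟩

H⊗2 gives amp(|y⟩) = (1/2) Σ_x (−1)^(x·y) amp(|x⟩), where x·y is the number of positions in which both x and y have a 1.
|00⟩: (-0.1991i - 0.2664i - 0.6549 + 0.6786i)/2 = (-0.3275 + 0.1066i)
|01⟩: (-0.1991i + 0.2664i - 0.6549 - 0.6786i)/2 = (-0.3275 - 0.3057i)
|10⟩: (-0.1991i - 0.2664i + 0.6549 - 0.6786i)/2 = (0.3275 - 0.5721i)
|11⟩: (-0.1991i + 0.2664i + 0.6549 + 0.6786i)/2 = (0.3275 + 0.373i)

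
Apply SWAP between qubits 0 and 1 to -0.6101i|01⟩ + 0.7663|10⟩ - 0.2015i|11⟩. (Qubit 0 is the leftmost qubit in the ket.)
0.7663|01⟩ - 0.6101i|10⟩ - 0.2015i|11⟩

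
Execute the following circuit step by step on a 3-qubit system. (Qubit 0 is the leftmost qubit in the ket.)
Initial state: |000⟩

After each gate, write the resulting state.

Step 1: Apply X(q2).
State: |001⟩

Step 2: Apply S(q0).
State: |001⟩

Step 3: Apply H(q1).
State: 1/√2|001⟩ + 1/√2|011⟩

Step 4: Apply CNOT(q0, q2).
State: 1/√2|001⟩ + 1/√2|011⟩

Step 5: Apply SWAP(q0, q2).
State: 1/√2|100⟩ + 1/√2|110⟩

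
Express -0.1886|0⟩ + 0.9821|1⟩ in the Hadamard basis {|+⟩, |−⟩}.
0.5611|+⟩ - 0.8278|−⟩

With |ψ⟩ = α|0⟩ + β|1⟩, the Hadamard-basis coefficients are ⟨+|ψ⟩ = (α + β)/√2 and ⟨−|ψ⟩ = (α − β)/√2.
Here α = -0.1886, β = 0.9821: (α + β)/√2 = 0.5611, (α − β)/√2 = -0.8278.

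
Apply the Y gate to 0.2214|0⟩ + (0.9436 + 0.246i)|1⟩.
(0.246 - 0.9436i)|0⟩ + 0.2214i|1⟩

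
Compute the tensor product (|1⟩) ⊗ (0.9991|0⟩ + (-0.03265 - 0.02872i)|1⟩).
0.9991|10⟩ + (-0.03265 - 0.02872i)|11⟩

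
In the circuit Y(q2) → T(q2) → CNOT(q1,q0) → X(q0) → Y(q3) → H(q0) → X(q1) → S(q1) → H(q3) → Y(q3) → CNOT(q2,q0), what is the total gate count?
11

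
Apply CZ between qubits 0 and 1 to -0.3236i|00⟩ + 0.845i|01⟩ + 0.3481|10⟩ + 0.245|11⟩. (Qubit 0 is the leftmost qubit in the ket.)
-0.3236i|00⟩ + 0.845i|01⟩ + 0.3481|10⟩ - 0.245|11⟩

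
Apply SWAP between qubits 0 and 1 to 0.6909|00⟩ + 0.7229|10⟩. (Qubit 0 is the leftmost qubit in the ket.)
0.6909|00⟩ + 0.7229|01⟩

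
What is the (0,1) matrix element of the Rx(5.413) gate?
-0.4215i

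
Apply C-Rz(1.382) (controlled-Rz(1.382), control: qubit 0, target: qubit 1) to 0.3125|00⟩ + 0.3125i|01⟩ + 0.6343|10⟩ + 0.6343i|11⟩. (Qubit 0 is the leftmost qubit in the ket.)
0.3125|00⟩ + 0.3125i|01⟩ + (0.4888 - 0.4042i)|10⟩ + (-0.4042 + 0.4888i)|11⟩

C-Rz(1.382) leaves the control-|0⟩ kets |00⟩, |01⟩ unchanged and applies Rz(1.382) to qubit 1 on the control-|1⟩ pair (|10⟩, |11⟩).
Rz(1.382) = [[e^(−iθ/2), 0], [0, e^(iθ/2)]] with e^(±iθ/2) = cos(θ/2) ± i·sin(θ/2); θ = 1.382, cos(θ/2) ≈ 0.770609, sin(θ/2) ≈ 0.637308.
With a = amp(|10⟩) = 0.6343 and b = amp(|11⟩) = 0.6343i:
new amp(|10⟩) = (0.770609 - 0.637308i)·a = (0.4888 - 0.4042i)
new amp(|11⟩) = (0.770609 + 0.637308i)·b = (-0.4042 + 0.4888i)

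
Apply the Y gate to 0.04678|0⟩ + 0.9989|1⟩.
-0.9989i|0⟩ + 0.04678i|1⟩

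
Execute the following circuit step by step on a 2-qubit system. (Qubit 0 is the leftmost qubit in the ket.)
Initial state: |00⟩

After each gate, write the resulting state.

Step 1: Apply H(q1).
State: 1/√2|00⟩ + 1/√2|01⟩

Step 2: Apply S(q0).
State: 1/√2|00⟩ + 1/√2|01⟩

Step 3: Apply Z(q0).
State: 1/√2|00⟩ + 1/√2|01⟩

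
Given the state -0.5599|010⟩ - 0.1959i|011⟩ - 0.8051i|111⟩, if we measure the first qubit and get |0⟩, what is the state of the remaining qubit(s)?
-0.9439|10⟩ - 0.3303i|11⟩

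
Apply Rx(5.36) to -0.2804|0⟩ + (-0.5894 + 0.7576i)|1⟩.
(0.5885 + 0.2625i)|0⟩ + (0.5277 - 0.5534i)|1⟩

Rx(5.36) = [[cos(θ/2), −i·sin(θ/2)], [−i·sin(θ/2), cos(θ/2)]]; θ = 5.36, cos(θ/2) ≈ -0.895344, sin(θ/2) ≈ 0.445375.
With a = amp(|0⟩) = -0.2804 and b = amp(|1⟩) = (-0.5894 + 0.7576i):
new amp(|0⟩) = (-0.895344)·a + (-0.445375i)·b = (0.5885 + 0.2625i)
new amp(|1⟩) = (-0.445375i)·a + (-0.895344)·b = (0.5277 - 0.5534i)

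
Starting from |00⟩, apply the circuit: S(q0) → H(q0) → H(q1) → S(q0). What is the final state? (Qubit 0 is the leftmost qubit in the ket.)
1/2|00⟩ + 1/2|01⟩ + (1/2)i|10⟩ + (1/2)i|11⟩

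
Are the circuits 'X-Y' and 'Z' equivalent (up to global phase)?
Yes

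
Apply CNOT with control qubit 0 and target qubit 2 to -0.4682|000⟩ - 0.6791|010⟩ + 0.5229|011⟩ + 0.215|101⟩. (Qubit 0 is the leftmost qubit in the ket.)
-0.4682|000⟩ - 0.6791|010⟩ + 0.5229|011⟩ + 0.215|100⟩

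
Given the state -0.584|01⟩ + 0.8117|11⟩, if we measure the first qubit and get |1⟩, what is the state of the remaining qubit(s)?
|1⟩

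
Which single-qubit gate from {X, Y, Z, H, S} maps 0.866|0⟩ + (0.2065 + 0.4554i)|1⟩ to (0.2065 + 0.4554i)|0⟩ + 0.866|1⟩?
X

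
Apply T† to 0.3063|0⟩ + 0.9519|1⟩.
0.3063|0⟩ + (0.6731 - 0.6731i)|1⟩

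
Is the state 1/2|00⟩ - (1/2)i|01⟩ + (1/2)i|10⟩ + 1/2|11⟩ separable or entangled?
Separable

Writing the state as a|00⟩ + b|01⟩ + c|10⟩ + d|11⟩, it is a product state iff ad − bc = 0.
Here (a, b, c, d) = (1/2, -(1/2)i, (1/2)i, 1/2): ad − bc = (1/2)(1/2) − (-(1/2)i)((1/2)i) = 0, so the state is separable.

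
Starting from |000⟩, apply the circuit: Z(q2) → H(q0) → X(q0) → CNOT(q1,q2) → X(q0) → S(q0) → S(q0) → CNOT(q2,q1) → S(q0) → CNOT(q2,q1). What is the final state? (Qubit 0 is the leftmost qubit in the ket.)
1/√2|000⟩ - (1/√2)i|100⟩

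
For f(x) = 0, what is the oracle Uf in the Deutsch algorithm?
I ⊗ I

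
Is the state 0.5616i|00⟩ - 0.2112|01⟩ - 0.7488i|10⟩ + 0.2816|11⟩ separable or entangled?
Separable

Writing the state as a|00⟩ + b|01⟩ + c|10⟩ + d|11⟩, it is a product state iff ad − bc = 0.
Here (a, b, c, d) = (0.5616i, -0.2112, -0.7488i, 0.2816): ad − bc = (0.5616i)(0.2816) − (-0.2112)(-0.7488i) = 0, so the state is separable.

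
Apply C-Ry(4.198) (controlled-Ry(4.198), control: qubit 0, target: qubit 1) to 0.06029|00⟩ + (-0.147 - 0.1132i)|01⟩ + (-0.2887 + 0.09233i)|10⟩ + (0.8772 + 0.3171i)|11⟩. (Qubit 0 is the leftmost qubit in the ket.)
0.06029|00⟩ + (-0.147 - 0.1132i)|01⟩ + (-0.6121 - 0.3204i)|10⟩ + (-0.6914 - 0.08007i)|11⟩

C-Ry(4.198) leaves the control-|0⟩ kets |00⟩, |01⟩ unchanged and applies Ry(4.198) to qubit 1 on the control-|1⟩ pair (|10⟩, |11⟩).
Ry(4.198) = [[cos(θ/2), −sin(θ/2)], [sin(θ/2), cos(θ/2)]]; θ = 4.198, cos(θ/2) ≈ -0.503983, sin(θ/2) ≈ 0.863714.
With a = amp(|10⟩) = (-0.2887 + 0.09233i) and b = amp(|11⟩) = (0.8772 + 0.3171i):
new amp(|10⟩) = (-0.503983)·a + (-0.863714)·b = (-0.6121 - 0.3204i)
new amp(|11⟩) = (0.863714)·a + (-0.503983)·b = (-0.6914 - 0.08007i)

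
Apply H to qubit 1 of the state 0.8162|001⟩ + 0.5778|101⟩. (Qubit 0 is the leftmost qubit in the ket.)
0.5771|001⟩ + 0.5771|011⟩ + 0.4086|101⟩ + 0.4086|111⟩

H on qubit 1 mixes each pair of kets that differ only in qubit 1: amplitudes (a, b) of (|…0…⟩, |…1…⟩) become ((a + b)/√2, (a − b)/√2). Kets absent from the input have amplitude 0.
(|001⟩, |011⟩): (a, b) = (0.8162, 0) → (0.5771, 0.5771)
(|101⟩, |111⟩): (a, b) = (0.5778, 0) → (0.4086, 0.4086)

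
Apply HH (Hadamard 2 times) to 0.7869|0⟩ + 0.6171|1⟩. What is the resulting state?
0.7869|0⟩ + 0.6171|1⟩

H² = I, so an even number of Hadamards cancels: H^2 = I and the state is unchanged.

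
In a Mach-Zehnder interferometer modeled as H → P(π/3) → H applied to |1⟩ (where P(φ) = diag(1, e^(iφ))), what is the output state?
(0.25 - 0.433i)|0⟩ + (0.75 + 0.433i)|1⟩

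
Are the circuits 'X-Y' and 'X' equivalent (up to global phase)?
No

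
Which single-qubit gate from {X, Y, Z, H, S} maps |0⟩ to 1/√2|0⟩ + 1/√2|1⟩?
H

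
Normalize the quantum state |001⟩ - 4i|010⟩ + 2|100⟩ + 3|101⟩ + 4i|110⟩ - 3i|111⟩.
0.1348|001⟩ - 0.5394i|010⟩ + 0.2697|100⟩ + 0.4045|101⟩ + 0.5394i|110⟩ - 0.4045i|111⟩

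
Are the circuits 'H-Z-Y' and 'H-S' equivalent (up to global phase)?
No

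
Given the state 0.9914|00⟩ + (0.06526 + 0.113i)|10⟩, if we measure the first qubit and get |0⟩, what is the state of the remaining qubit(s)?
|0⟩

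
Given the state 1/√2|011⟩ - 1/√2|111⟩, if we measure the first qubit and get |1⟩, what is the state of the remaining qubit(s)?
-|11⟩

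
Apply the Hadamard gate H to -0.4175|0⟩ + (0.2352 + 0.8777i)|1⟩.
(-0.1289 + 0.6206i)|0⟩ + (-0.4615 - 0.6206i)|1⟩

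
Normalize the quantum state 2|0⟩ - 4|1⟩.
1/√5|0⟩ - 0.8944|1⟩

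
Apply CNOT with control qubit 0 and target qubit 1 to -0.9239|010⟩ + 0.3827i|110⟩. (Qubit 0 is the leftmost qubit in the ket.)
-0.9239|010⟩ + 0.3827i|100⟩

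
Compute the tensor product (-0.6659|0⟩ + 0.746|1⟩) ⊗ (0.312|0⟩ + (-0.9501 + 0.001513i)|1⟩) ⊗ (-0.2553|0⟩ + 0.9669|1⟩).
0.05304|000⟩ - 0.2009|001⟩ + (-0.1615 + 0.0002572i)|010⟩ + (0.6117 - 0.0009742i)|011⟩ - 0.05942|100⟩ + 0.225|101⟩ + (0.181 - 0.0002882i)|110⟩ + (-0.6853 + 0.001091i)|111⟩

amp(|b₁b₂…⟩) = product of the factor amplitudes for bits b₁, b₂, …; only kets whose every factor amplitude is nonzero survive.
|000⟩: (-0.6659)(0.312)(-0.2553) = 0.05304
|001⟩: (-0.6659)(0.312)(0.9669) = -0.2009
|010⟩: (-0.6659)(-0.9501 + 0.001513i)(-0.2553) = (-0.1615 + 0.0002572i)
|011⟩: (-0.6659)(-0.9501 + 0.001513i)(0.9669) = (0.6117 - 0.0009742i)
|100⟩: (0.746)(0.312)(-0.2553) = -0.05942
|101⟩: (0.746)(0.312)(0.9669) = 0.225
|110⟩: (0.746)(-0.9501 + 0.001513i)(-0.2553) = (0.181 - 0.0002882i)
|111⟩: (0.746)(-0.9501 + 0.001513i)(0.9669) = (-0.6853 + 0.001091i)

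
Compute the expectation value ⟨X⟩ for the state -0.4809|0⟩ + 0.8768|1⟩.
-0.8433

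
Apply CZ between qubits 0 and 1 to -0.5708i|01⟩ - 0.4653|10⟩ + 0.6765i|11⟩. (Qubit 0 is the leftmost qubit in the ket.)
-0.5708i|01⟩ - 0.4653|10⟩ - 0.6765i|11⟩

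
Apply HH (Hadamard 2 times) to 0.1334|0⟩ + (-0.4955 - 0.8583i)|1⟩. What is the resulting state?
0.1334|0⟩ + (-0.4955 - 0.8583i)|1⟩

H² = I, so an even number of Hadamards cancels: H^2 = I and the state is unchanged.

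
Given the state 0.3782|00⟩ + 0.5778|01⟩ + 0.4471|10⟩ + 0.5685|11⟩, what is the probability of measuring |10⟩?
0.1999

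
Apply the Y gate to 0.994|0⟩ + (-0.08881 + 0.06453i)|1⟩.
(0.06453 + 0.08881i)|0⟩ + 0.994i|1⟩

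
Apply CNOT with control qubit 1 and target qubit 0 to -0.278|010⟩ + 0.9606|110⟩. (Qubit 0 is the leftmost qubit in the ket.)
0.9606|010⟩ - 0.278|110⟩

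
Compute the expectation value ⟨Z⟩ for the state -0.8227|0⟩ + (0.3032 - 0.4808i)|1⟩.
0.3537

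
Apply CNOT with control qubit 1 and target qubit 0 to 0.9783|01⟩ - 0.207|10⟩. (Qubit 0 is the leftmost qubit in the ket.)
-0.207|10⟩ + 0.9783|11⟩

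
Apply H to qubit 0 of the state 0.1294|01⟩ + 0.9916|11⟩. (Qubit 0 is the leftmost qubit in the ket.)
0.7927|01⟩ - 0.6097|11⟩

H on qubit 0 mixes each pair of kets that differ only in qubit 0: amplitudes (a, b) of (|…0…⟩, |…1…⟩) become ((a + b)/√2, (a − b)/√2). Kets absent from the input have amplitude 0.
(|01⟩, |11⟩): (a, b) = (0.1294, 0.9916) → (0.7927, -0.6097)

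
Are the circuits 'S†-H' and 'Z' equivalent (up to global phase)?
No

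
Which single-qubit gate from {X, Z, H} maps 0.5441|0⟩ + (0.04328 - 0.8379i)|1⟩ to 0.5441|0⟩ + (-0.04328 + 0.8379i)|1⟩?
Z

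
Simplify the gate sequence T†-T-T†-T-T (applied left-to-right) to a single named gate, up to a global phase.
T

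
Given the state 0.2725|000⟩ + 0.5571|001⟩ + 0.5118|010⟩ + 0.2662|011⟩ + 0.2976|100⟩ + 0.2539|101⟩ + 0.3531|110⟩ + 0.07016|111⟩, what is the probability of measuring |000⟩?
0.07426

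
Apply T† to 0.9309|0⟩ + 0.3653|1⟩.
0.9309|0⟩ + (0.2583 - 0.2583i)|1⟩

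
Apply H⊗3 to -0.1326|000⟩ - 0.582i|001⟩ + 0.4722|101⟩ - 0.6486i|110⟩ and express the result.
(0.1201 - 0.4351i)|000⟩ + (-0.2138 - 0.02355i)|001⟩ + (0.1201 + 0.02355i)|010⟩ + (-0.2138 + 0.4351i)|011⟩ + (-0.2138 + 0.02355i)|100⟩ + (0.1201 + 0.4351i)|101⟩ + (-0.2138 - 0.4351i)|110⟩ + (0.1201 - 0.02355i)|111⟩

H⊗3 gives amp(|y⟩) = (1/2√2) Σ_x (−1)^(x·y) amp(|x⟩), where x·y is the number of positions in which both x and y have a 1.
|000⟩: (-0.1326 - 0.582i + 0.4722 - 0.6486i)/(2√2) = (0.1201 - 0.4351i)
|001⟩: (-0.1326 + 0.582i - 0.4722 - 0.6486i)/(2√2) = (-0.2138 - 0.02355i)
|010⟩: (-0.1326 - 0.582i + 0.4722 + 0.6486i)/(2√2) = (0.1201 + 0.02355i)
|011⟩: (-0.1326 + 0.582i - 0.4722 + 0.6486i)/(2√2) = (-0.2138 + 0.4351i)
|100⟩: (-0.1326 - 0.582i - 0.4722 + 0.6486i)/(2√2) = (-0.2138 + 0.02355i)
|101⟩: (-0.1326 + 0.582i + 0.4722 + 0.6486i)/(2√2) = (0.1201 + 0.4351i)
|110⟩: (-0.1326 - 0.582i - 0.4722 - 0.6486i)/(2√2) = (-0.2138 - 0.4351i)
|111⟩: (-0.1326 + 0.582i + 0.4722 - 0.6486i)/(2√2) = (0.1201 - 0.02355i)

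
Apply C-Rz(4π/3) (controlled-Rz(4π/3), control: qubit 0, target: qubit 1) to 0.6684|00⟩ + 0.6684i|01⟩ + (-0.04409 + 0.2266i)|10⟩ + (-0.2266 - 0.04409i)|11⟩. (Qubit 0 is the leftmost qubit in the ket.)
0.6684|00⟩ + 0.6684i|01⟩ + (0.2183 - 0.07512i)|10⟩ + (0.1515 - 0.1742i)|11⟩

C-Rz(4π/3) leaves the control-|0⟩ kets |00⟩, |01⟩ unchanged and applies Rz(4π/3) to qubit 1 on the control-|1⟩ pair (|10⟩, |11⟩).
Rz(4π/3) = [[e^(−iθ/2), 0], [0, e^(iθ/2)]] with e^(±iθ/2) = cos(θ/2) ± i·sin(θ/2); θ = 4π/3, cos(θ/2) ≈ -0.5, sin(θ/2) ≈ 0.866025.
With a = amp(|10⟩) = (-0.04409 + 0.2266i) and b = amp(|11⟩) = (-0.2266 - 0.04409i):
new amp(|10⟩) = (-0.5 - 0.866025i)·a = (0.2183 - 0.07512i)
new amp(|11⟩) = (-0.5 + 0.866025i)·b = (0.1515 - 0.1742i)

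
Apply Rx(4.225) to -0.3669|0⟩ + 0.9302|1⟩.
(0.1892 - 0.797i)|0⟩ + (-0.4796 + 0.3144i)|1⟩

Rx(4.225) = [[cos(θ/2), −i·sin(θ/2)], [−i·sin(θ/2), cos(θ/2)]]; θ = 4.225, cos(θ/2) ≈ -0.515597, sin(θ/2) ≈ 0.856832.
With a = amp(|0⟩) = -0.3669 and b = amp(|1⟩) = 0.9302:
new amp(|0⟩) = (-0.515597)·a + (-0.856832i)·b = (0.1892 - 0.797i)
new amp(|1⟩) = (-0.856832i)·a + (-0.515597)·b = (-0.4796 + 0.3144i)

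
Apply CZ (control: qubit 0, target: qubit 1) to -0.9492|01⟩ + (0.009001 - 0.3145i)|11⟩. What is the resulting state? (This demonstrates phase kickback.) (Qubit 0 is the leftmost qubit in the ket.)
-0.9492|01⟩ + (-0.009001 + 0.3145i)|11⟩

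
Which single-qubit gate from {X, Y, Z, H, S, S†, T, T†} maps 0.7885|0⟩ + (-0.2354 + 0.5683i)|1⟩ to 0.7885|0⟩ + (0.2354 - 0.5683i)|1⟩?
Z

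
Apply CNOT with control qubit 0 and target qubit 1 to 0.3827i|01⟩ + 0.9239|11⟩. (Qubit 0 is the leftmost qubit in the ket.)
0.3827i|01⟩ + 0.9239|10⟩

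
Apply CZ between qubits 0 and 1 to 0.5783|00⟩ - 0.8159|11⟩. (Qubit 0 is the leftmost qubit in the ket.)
0.5783|00⟩ + 0.8159|11⟩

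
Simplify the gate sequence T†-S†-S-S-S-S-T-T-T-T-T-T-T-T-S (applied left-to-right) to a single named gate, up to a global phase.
T†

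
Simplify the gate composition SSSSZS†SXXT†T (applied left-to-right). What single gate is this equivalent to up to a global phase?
Z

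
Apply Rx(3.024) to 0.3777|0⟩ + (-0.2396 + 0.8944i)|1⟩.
(0.915 + 0.2392i)|0⟩ + (-0.01408 - 0.3245i)|1⟩

Rx(3.024) = [[cos(θ/2), −i·sin(θ/2)], [−i·sin(θ/2), cos(θ/2)]]; θ = 3.024, cos(θ/2) ≈ 0.0587625, sin(θ/2) ≈ 0.998272.
With a = amp(|0⟩) = 0.3777 and b = amp(|1⟩) = (-0.2396 + 0.8944i):
new amp(|0⟩) = (0.0587625)·a + (-0.998272i)·b = (0.915 + 0.2392i)
new amp(|1⟩) = (-0.998272i)·a + (0.0587625)·b = (-0.01408 - 0.3245i)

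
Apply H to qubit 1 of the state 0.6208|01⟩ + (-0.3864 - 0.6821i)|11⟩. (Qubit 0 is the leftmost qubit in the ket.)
0.439|00⟩ - 0.439|01⟩ + (-0.2732 - 0.4823i)|10⟩ + (0.2732 + 0.4823i)|11⟩

H on qubit 1 mixes each pair of kets that differ only in qubit 1: amplitudes (a, b) of (|…0…⟩, |…1…⟩) become ((a + b)/√2, (a − b)/√2). Kets absent from the input have amplitude 0.
(|00⟩, |01⟩): (a, b) = (0, 0.6208) → (0.439, -0.439)
(|10⟩, |11⟩): (a, b) = (0, (-0.3864 - 0.6821i)) → ((-0.2732 - 0.4823i), (0.2732 + 0.4823i))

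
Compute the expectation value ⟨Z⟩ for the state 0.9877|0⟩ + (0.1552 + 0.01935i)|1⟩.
0.9511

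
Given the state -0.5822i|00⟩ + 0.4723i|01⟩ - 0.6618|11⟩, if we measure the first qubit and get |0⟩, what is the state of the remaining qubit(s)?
-0.7766i|0⟩ + 0.63i|1⟩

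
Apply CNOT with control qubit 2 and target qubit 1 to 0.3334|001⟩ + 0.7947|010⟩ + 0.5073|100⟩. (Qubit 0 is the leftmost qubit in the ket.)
0.7947|010⟩ + 0.3334|011⟩ + 0.5073|100⟩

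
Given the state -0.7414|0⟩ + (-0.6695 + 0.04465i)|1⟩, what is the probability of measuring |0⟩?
0.5497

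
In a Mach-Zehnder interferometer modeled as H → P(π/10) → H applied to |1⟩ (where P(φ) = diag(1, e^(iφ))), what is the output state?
(0.02447 - 0.1545i)|0⟩ + (0.9755 + 0.1545i)|1⟩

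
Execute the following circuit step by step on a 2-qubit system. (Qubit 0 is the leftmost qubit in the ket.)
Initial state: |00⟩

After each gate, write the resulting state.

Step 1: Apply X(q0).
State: |10⟩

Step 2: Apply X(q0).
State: |00⟩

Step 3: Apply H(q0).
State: 1/√2|00⟩ + 1/√2|10⟩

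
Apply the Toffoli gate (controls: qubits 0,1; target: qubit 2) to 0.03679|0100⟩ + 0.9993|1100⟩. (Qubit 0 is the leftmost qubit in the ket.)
0.03679|0100⟩ + 0.9993|1110⟩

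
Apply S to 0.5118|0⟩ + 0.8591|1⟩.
0.5118|0⟩ + 0.8591i|1⟩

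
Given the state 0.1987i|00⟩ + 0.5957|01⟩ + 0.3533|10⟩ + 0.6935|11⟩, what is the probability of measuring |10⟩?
0.1248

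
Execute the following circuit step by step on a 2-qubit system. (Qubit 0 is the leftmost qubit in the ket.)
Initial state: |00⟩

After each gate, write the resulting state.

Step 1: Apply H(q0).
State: 1/√2|00⟩ + 1/√2|10⟩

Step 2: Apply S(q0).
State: 1/√2|00⟩ + (1/√2)i|10⟩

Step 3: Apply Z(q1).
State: 1/√2|00⟩ + (1/√2)i|10⟩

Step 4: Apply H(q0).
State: (1/2 + (1/2)i)|00⟩ + (1/2 - (1/2)i)|10⟩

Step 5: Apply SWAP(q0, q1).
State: (1/2 + (1/2)i)|00⟩ + (1/2 - (1/2)i)|01⟩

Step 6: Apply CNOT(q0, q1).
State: (1/2 + (1/2)i)|00⟩ + (1/2 - (1/2)i)|01⟩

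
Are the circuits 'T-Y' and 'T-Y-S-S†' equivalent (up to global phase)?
Yes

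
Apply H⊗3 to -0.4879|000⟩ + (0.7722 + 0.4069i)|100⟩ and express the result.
(0.1005 + 0.1439i)|000⟩ + (0.1005 + 0.1439i)|001⟩ + (0.1005 + 0.1439i)|010⟩ + (0.1005 + 0.1439i)|011⟩ + (-0.4455 - 0.1439i)|100⟩ + (-0.4455 - 0.1439i)|101⟩ + (-0.4455 - 0.1439i)|110⟩ + (-0.4455 - 0.1439i)|111⟩

H⊗3 gives amp(|y⟩) = (1/2√2) Σ_x (−1)^(x·y) amp(|x⟩), where x·y is the number of positions in which both x and y have a 1.
|000⟩: (-0.4879 + (0.7722 + 0.4069i))/(2√2) = (0.1005 + 0.1439i)
|001⟩: (-0.4879 + (0.7722 + 0.4069i))/(2√2) = (0.1005 + 0.1439i)
|010⟩: (-0.4879 + (0.7722 + 0.4069i))/(2√2) = (0.1005 + 0.1439i)
|011⟩: (-0.4879 + (0.7722 + 0.4069i))/(2√2) = (0.1005 + 0.1439i)
|100⟩: (-0.4879 - (0.7722 + 0.4069i))/(2√2) = (-0.4455 - 0.1439i)
|101⟩: (-0.4879 - (0.7722 + 0.4069i))/(2√2) = (-0.4455 - 0.1439i)
|110⟩: (-0.4879 - (0.7722 + 0.4069i))/(2√2) = (-0.4455 - 0.1439i)
|111⟩: (-0.4879 - (0.7722 + 0.4069i))/(2√2) = (-0.4455 - 0.1439i)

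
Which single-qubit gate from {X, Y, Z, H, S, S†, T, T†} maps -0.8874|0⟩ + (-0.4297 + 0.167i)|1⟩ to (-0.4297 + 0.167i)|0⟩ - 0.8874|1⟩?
X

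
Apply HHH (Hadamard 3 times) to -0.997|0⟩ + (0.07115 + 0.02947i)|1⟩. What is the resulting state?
(-0.6547 + 0.02084i)|0⟩ + (-0.7553 - 0.02084i)|1⟩

H² = I, so H^3 = H: a single Hadamard. With (a, b) = (-0.997, (0.07115 + 0.02947i)), H gives ((a + b)/√2, (a − b)/√2) = ((-0.6547 + 0.02084i), (-0.7553 - 0.02084i)).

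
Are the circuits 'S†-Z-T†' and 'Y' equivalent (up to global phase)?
No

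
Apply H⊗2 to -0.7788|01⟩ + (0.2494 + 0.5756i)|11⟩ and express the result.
(-0.2647 + 0.2878i)|00⟩ + (0.2647 - 0.2878i)|01⟩ + (-0.5141 - 0.2878i)|10⟩ + (0.5141 + 0.2878i)|11⟩

H⊗2 gives amp(|y⟩) = (1/2) Σ_x (−1)^(x·y) amp(|x⟩), where x·y is the number of positions in which both x and y have a 1.
|00⟩: (-0.7788 + (0.2494 + 0.5756i))/2 = (-0.2647 + 0.2878i)
|01⟩: (0.7788 - (0.2494 + 0.5756i))/2 = (0.2647 - 0.2878i)
|10⟩: (-0.7788 - (0.2494 + 0.5756i))/2 = (-0.5141 - 0.2878i)
|11⟩: (0.7788 + (0.2494 + 0.5756i))/2 = (0.5141 + 0.2878i)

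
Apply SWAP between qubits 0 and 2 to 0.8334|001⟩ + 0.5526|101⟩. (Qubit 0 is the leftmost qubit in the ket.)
0.8334|100⟩ + 0.5526|101⟩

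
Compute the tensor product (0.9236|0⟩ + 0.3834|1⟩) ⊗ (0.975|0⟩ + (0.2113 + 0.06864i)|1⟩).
0.9005|00⟩ + (0.1952 + 0.0634i)|01⟩ + 0.3738|10⟩ + (0.08101 + 0.02632i)|11⟩

amp(|b₁b₂…⟩) = product of the factor amplitudes for bits b₁, b₂, …; only kets whose every factor amplitude is nonzero survive.
|00⟩: (0.9236)(0.975) = 0.9005
|01⟩: (0.9236)(0.2113 + 0.06864i) = (0.1952 + 0.0634i)
|10⟩: (0.3834)(0.975) = 0.3738
|11⟩: (0.3834)(0.2113 + 0.06864i) = (0.08101 + 0.02632i)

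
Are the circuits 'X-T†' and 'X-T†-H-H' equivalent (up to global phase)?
Yes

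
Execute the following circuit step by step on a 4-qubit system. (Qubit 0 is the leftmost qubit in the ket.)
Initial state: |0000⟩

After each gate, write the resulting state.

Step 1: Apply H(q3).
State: 1/√2|0000⟩ + 1/√2|0001⟩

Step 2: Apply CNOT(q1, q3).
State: 1/√2|0000⟩ + 1/√2|0001⟩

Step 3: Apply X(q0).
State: 1/√2|1000⟩ + 1/√2|1001⟩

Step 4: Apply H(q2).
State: 1/2|1000⟩ + 1/2|1001⟩ + 1/2|1010⟩ + 1/2|1011⟩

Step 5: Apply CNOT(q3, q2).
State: 1/2|1000⟩ + 1/2|1001⟩ + 1/2|1010⟩ + 1/2|1011⟩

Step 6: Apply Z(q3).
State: 1/2|1000⟩ - 1/2|1001⟩ + 1/2|1010⟩ - 1/2|1011⟩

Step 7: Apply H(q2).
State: 1/√2|1000⟩ - 1/√2|1001⟩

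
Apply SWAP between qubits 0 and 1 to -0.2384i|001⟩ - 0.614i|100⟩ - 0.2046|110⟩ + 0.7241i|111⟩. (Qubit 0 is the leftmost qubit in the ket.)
-0.2384i|001⟩ - 0.614i|010⟩ - 0.2046|110⟩ + 0.7241i|111⟩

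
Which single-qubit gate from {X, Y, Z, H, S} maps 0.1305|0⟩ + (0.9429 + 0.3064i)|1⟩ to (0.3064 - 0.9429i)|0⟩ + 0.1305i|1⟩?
Y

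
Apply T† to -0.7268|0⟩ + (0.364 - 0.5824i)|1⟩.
-0.7268|0⟩ + (-0.1544 - 0.6692i)|1⟩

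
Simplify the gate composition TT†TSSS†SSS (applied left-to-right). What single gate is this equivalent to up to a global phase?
T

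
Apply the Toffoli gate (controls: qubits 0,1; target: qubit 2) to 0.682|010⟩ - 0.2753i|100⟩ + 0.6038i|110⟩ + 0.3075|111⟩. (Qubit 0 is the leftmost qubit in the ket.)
0.682|010⟩ - 0.2753i|100⟩ + 0.3075|110⟩ + 0.6038i|111⟩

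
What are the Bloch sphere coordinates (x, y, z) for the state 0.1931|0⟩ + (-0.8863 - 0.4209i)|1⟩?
(-0.3423, -0.1626, -0.9254)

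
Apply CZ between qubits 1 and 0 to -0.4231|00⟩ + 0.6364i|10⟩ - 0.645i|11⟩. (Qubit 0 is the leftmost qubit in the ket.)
-0.4231|00⟩ + 0.6364i|10⟩ + 0.645i|11⟩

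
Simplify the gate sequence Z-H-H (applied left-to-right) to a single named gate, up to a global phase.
Z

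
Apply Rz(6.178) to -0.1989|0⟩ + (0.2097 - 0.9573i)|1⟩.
(0.1986 + 0.01046i)|0⟩ + (-0.1591 + 0.967i)|1⟩

Rz(6.178) = [[e^(−iθ/2), 0], [0, e^(iθ/2)]] with e^(±iθ/2) = cos(θ/2) ± i·sin(θ/2); θ = 6.178, cos(θ/2) ≈ -0.998617, sin(θ/2) ≈ 0.0525684.
With a = amp(|0⟩) = -0.1989 and b = amp(|1⟩) = (0.2097 - 0.9573i):
new amp(|0⟩) = (-0.998617 - 0.0525684i)·a = (0.1986 + 0.01046i)
new amp(|1⟩) = (-0.998617 + 0.0525684i)·b = (-0.1591 + 0.967i)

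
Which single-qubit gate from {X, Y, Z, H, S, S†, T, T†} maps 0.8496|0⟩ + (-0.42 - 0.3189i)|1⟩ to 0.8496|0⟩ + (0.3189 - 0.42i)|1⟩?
S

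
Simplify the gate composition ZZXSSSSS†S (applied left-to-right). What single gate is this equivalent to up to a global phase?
X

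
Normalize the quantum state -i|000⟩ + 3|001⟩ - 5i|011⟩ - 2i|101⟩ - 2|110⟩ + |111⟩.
-0.1508i|000⟩ + 0.4523|001⟩ - 0.7538i|011⟩ - 0.3015i|101⟩ - 0.3015|110⟩ + 0.1508|111⟩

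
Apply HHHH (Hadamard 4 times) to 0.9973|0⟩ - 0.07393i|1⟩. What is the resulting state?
0.9973|0⟩ - 0.07393i|1⟩

H² = I, so an even number of Hadamards cancels: H^4 = I and the state is unchanged.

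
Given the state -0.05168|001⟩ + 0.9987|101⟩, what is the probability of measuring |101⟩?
0.9974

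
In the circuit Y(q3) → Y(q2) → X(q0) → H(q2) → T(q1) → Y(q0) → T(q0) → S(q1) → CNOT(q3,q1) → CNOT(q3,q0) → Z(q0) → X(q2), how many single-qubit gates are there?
10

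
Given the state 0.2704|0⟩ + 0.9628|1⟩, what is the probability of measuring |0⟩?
0.07312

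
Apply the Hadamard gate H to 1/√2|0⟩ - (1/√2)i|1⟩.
(1/2 - (1/2)i)|0⟩ + (1/2 + (1/2)i)|1⟩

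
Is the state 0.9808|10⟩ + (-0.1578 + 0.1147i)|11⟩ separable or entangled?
Separable

Writing the state as a|00⟩ + b|01⟩ + c|10⟩ + d|11⟩, it is a product state iff ad − bc = 0.
Here (a, b, c, d) = (0, 0, 0.9808, (-0.1578 + 0.1147i)): ad − bc = (0)(-0.1578 + 0.1147i) − (0)(0.9808) = 0, so the state is separable.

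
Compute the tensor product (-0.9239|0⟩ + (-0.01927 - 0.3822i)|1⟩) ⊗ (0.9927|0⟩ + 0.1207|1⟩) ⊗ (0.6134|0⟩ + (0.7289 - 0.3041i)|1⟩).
-0.5626|000⟩ + (-0.6685 + 0.2789i)|001⟩ - 0.0684|010⟩ + (-0.08128 + 0.03391i)|011⟩ + (-0.01173 - 0.2327i)|100⟩ + (-0.1293 - 0.2707i)|101⟩ + (-0.001427 - 0.0283i)|110⟩ + (-0.01572 - 0.03292i)|111⟩

amp(|b₁b₂…⟩) = product of the factor amplitudes for bits b₁, b₂, …; only kets whose every factor amplitude is nonzero survive.
|000⟩: (-0.9239)(0.9927)(0.6134) = -0.5626
|001⟩: (-0.9239)(0.9927)(0.7289 - 0.3041i) = (-0.6685 + 0.2789i)
|010⟩: (-0.9239)(0.1207)(0.6134) = -0.0684
|011⟩: (-0.9239)(0.1207)(0.7289 - 0.3041i) = (-0.08128 + 0.03391i)
|100⟩: (-0.01927 - 0.3822i)(0.9927)(0.6134) = (-0.01173 - 0.2327i)
|101⟩: (-0.01927 - 0.3822i)(0.9927)(0.7289 - 0.3041i) = (-0.1293 - 0.2707i)
|110⟩: (-0.01927 - 0.3822i)(0.1207)(0.6134) = (-0.001427 - 0.0283i)
|111⟩: (-0.01927 - 0.3822i)(0.1207)(0.7289 - 0.3041i) = (-0.01572 - 0.03292i)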